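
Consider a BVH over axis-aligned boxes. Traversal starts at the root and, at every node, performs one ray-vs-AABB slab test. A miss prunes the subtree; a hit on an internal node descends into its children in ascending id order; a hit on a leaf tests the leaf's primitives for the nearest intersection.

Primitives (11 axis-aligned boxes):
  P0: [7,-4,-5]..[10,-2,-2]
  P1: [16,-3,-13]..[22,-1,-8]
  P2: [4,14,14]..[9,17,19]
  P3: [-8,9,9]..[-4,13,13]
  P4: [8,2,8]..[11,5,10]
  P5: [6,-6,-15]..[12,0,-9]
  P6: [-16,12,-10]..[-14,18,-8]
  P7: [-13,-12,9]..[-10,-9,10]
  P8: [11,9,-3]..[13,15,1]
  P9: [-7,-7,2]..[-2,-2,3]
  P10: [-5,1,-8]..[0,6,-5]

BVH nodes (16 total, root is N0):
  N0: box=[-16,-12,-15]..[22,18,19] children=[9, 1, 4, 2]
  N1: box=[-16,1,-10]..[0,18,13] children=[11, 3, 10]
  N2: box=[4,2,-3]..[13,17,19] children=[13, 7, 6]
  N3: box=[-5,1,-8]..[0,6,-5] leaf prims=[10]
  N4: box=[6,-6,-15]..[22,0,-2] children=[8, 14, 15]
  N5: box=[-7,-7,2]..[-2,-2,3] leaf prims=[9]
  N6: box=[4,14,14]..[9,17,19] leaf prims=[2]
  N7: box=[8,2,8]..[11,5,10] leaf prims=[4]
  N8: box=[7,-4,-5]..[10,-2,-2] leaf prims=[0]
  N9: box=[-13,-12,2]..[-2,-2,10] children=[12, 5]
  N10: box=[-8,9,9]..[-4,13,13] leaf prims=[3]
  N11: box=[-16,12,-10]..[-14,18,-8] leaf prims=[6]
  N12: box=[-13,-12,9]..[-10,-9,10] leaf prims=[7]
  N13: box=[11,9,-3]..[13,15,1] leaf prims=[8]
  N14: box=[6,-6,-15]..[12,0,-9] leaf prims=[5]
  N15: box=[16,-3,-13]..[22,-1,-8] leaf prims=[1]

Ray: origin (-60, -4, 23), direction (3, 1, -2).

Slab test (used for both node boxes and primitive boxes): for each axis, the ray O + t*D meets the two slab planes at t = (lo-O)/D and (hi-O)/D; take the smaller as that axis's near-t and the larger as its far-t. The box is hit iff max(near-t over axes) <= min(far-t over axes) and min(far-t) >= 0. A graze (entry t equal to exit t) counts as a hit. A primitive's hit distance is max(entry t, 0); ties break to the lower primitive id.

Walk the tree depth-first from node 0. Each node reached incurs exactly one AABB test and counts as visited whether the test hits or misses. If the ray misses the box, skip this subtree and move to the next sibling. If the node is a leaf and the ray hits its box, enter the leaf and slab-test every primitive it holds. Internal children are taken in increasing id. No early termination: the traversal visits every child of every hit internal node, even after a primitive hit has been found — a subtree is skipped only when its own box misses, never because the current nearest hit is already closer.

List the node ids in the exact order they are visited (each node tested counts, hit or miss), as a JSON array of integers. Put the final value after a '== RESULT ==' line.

Walk:
N0 x:[44/3,82/3] y:[-8,22] z:[2,19] -> hit [44/3,19], descend [1, 2, 4, 9]
  N1 x:[44/3,20] y:[5,22] z:[5,33/2] -> hit [44/3,33/2], descend [3, 10, 11]
    N3 x:[55/3,20] y:[5,10] z:[14,31/2] -> miss, prune
    N10 x:[52/3,56/3] y:[13,17] z:[5,7] -> miss, prune
    N11 x:[44/3,46/3] y:[16,22] z:[31/2,33/2] -> miss, prune
  N2 x:[64/3,73/3] y:[6,21] z:[2,13] -> miss, prune
  N4 x:[22,82/3] y:[-2,4] z:[25/2,19] -> miss, prune
  N9 x:[47/3,58/3] y:[-8,2] z:[13/2,21/2] -> miss, prune

8 AABB tests over nodes [0, 1, 3, 10, 11, 2, 4, 9]; 0 leaves entered; closest miss.

== RESULT ==
[0, 1, 3, 10, 11, 2, 4, 9]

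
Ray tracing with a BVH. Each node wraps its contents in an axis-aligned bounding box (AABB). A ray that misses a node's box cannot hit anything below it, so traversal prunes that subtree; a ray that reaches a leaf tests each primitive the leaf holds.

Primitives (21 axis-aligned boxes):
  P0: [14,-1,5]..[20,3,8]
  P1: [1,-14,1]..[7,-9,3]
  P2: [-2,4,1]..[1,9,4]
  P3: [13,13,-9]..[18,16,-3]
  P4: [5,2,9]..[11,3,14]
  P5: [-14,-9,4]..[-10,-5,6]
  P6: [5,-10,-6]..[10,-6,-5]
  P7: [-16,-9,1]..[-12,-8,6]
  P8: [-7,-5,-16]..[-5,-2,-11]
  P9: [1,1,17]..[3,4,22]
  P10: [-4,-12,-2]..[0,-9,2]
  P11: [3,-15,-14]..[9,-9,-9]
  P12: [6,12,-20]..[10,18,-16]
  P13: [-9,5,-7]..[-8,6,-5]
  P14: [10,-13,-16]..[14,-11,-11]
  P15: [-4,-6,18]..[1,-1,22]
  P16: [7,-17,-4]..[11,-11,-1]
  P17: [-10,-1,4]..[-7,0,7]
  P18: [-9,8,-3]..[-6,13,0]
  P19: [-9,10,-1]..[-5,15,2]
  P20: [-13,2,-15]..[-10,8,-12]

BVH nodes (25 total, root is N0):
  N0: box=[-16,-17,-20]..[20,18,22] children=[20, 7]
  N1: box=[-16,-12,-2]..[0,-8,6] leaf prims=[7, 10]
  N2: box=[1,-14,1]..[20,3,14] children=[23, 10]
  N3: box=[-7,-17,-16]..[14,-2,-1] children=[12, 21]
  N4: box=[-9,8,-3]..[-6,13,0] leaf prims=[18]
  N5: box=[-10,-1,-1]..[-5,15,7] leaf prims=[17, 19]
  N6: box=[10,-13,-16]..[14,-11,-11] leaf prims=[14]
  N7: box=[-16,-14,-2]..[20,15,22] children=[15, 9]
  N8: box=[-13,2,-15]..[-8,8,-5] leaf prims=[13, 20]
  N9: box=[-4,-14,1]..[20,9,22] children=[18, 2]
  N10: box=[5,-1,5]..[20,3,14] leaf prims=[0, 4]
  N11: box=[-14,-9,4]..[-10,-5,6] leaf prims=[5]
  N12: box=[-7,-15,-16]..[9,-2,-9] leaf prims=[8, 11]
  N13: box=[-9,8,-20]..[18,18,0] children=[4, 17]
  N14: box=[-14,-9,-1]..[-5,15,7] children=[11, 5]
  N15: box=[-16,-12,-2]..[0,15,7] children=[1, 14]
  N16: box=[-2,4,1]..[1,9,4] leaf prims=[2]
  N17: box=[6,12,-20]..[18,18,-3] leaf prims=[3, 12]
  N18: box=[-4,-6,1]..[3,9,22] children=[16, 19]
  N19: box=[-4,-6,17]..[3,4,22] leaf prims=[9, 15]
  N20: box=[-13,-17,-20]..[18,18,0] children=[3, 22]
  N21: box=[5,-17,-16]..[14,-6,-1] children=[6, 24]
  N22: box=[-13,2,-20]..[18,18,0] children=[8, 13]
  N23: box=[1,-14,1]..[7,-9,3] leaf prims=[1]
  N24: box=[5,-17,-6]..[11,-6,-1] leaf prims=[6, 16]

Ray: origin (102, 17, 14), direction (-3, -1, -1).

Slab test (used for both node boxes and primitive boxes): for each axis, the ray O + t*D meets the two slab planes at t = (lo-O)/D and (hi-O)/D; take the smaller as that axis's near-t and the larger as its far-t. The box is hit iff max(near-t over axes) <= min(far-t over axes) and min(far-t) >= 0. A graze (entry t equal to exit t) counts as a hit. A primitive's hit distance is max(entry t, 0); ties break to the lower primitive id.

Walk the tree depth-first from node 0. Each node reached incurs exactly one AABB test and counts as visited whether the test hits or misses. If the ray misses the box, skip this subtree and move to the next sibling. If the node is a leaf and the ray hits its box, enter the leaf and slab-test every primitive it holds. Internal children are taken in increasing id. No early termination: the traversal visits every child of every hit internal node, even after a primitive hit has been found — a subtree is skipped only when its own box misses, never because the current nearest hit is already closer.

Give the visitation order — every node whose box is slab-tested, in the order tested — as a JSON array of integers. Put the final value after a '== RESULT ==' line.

Walk:
N0 x:[82/3,118/3] y:[-1,34] z:[-8,34] -> hit [82/3,34], descend [7, 20]
  N7 x:[82/3,118/3] y:[2,31] z:[-8,16] -> miss, prune
  N20 x:[28,115/3] y:[-1,34] z:[14,34] -> hit [28,34], descend [3, 22]
    N3 x:[88/3,109/3] y:[19,34] z:[15,30] -> hit [88/3,30], descend [12, 21]
      N12 x:[31,109/3] y:[19,32] z:[23,30] -> miss, prune
      N21 x:[88/3,97/3] y:[23,34] z:[15,30] -> hit [88/3,30], descend [6, 24]
        N6 x:[88/3,92/3] y:[28,30] z:[25,30] -> hit [88/3,30] leaf, test {P14@t=88/3}
        N24 x:[91/3,97/3] y:[23,34] z:[15,20] -> miss, prune
    N22 x:[28,115/3] y:[-1,15] z:[14,34] -> miss, prune

order=[0, 7, 20, 3, 12, 21, 6, 24, 22]  |boxes|=9  |leaves|=1  hit=P14

== RESULT ==
[0, 7, 20, 3, 12, 21, 6, 24, 22]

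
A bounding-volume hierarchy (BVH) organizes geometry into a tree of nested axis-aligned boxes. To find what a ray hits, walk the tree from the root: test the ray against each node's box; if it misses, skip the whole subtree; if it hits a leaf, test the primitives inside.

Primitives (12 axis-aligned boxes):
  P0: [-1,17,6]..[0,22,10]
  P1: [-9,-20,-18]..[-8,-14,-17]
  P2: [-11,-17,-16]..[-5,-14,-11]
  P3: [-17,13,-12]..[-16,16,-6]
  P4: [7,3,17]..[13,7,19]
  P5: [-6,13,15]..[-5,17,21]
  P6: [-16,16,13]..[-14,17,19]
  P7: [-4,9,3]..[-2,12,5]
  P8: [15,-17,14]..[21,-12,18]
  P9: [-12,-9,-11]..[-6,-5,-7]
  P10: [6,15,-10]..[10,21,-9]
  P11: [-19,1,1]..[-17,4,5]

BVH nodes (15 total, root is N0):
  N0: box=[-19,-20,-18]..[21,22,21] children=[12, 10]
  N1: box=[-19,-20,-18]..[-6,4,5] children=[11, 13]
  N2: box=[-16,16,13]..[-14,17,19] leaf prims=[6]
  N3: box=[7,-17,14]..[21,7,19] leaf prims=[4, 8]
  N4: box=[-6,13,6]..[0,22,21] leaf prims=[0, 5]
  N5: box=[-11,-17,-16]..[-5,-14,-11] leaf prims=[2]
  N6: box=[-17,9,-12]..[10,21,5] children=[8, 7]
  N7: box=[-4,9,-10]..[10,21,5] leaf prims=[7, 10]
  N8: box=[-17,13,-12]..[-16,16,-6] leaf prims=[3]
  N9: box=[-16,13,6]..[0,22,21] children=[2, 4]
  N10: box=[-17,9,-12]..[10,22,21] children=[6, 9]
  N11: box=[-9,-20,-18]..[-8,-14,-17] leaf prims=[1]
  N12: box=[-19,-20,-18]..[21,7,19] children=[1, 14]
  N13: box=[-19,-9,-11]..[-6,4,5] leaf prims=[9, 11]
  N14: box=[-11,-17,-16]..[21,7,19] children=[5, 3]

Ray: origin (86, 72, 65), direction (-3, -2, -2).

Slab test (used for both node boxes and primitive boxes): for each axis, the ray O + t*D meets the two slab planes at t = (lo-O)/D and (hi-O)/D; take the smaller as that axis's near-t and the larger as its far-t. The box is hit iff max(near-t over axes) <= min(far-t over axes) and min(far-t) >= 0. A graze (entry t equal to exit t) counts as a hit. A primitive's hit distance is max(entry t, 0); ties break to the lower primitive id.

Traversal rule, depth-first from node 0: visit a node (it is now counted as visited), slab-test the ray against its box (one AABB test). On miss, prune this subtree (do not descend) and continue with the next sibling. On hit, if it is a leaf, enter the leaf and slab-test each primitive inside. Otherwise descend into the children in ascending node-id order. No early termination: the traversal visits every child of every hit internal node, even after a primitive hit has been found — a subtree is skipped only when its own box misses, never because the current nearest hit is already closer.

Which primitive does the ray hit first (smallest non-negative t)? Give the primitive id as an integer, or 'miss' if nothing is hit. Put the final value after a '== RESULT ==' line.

Walk:
N0 x:[65/3,35] y:[25,46] z:[22,83/2] -> hit [25,35], descend [10, 12]
  N10 x:[76/3,103/3] y:[25,63/2] z:[22,77/2] -> hit [76/3,63/2], descend [6, 9]
    N6 x:[76/3,103/3] y:[51/2,63/2] z:[30,77/2] -> hit [30,63/2], descend [7, 8]
      N7 x:[76/3,30] y:[51/2,63/2] z:[30,75/2] -> hit [30,30] leaf, test {P7@t=30, P10(miss)}
      N8 x:[34,103/3] y:[28,59/2] z:[71/2,77/2] -> miss, prune
    N9 x:[86/3,34] y:[25,59/2] z:[22,59/2] -> hit [86/3,59/2], descend [2, 4]
      N2 x:[100/3,34] y:[55/2,28] z:[23,26] -> miss, prune
      N4 x:[86/3,92/3] y:[25,59/2] z:[22,59/2] -> hit [86/3,59/2] leaf, test {P0(miss), P5(miss)}
  N12 x:[65/3,35] y:[65/2,46] z:[23,83/2] -> hit [65/2,35], descend [1, 14]
    N1 x:[92/3,35] y:[34,46] z:[30,83/2] -> hit [34,35], descend [11, 13]
      N11 x:[94/3,95/3] y:[43,46] z:[41,83/2] -> miss, prune
      N13 x:[92/3,35] y:[34,81/2] z:[30,38] -> hit [34,35] leaf, test {P9(miss), P11(miss)}
    N14 x:[65/3,97/3] y:[65/2,89/2] z:[23,81/2] -> miss, prune

Visited [0, 10, 6, 7, 8, 9, 2, 4, 12, 1, 11, 13, 14]. Tests: 13 box, 3 leaf. Nearest: P7.

== RESULT ==
7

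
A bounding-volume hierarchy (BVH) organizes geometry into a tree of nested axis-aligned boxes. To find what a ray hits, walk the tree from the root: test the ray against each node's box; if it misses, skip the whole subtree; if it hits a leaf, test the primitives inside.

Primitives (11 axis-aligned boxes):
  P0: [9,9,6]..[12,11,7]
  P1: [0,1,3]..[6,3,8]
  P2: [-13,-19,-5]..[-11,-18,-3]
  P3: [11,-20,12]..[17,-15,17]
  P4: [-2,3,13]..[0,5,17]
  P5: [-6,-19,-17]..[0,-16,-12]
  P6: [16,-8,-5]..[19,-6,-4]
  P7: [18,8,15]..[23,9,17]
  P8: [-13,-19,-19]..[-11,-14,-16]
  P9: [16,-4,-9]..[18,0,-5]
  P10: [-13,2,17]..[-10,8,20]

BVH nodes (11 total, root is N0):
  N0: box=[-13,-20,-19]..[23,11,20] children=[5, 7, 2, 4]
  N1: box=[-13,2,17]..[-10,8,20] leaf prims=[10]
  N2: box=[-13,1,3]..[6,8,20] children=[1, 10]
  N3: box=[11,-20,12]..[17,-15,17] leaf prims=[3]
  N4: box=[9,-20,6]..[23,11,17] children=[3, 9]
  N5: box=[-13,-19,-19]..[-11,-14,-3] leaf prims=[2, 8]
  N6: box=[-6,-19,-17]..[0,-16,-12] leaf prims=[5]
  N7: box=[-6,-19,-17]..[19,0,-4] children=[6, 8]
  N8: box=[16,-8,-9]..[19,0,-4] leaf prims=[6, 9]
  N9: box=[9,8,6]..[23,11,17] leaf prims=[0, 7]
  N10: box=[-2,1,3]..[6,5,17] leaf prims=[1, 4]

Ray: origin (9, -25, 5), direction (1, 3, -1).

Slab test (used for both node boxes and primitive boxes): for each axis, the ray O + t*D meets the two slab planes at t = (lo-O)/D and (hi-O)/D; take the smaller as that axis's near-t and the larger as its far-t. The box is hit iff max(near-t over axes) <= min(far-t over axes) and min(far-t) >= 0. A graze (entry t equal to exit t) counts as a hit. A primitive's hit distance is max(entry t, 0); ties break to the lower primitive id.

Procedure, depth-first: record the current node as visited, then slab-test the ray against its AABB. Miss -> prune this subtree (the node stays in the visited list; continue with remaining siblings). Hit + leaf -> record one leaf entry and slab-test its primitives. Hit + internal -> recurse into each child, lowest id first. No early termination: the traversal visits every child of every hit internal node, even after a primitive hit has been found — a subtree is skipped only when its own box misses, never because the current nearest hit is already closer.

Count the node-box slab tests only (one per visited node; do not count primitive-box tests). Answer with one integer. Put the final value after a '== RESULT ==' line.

Trace the traversal:
N0 x:[-22,14] y:[5/3,12] z:[-15,24] -> hit [5/3,12], descend [2, 4, 5, 7]
  N2 x:[-22,-3] y:[26/3,11] z:[-15,2] -> miss, prune
  N4 x:[0,14] y:[5/3,12] z:[-12,-1] -> miss, prune
  N5 x:[-22,-20] y:[2,11/3] z:[8,24] -> miss, prune
  N7 x:[-15,10] y:[2,25/3] z:[9,22] -> miss, prune

5 AABB tests over nodes [0, 2, 4, 5, 7]; 0 leaves entered; closest miss.

== RESULT ==
5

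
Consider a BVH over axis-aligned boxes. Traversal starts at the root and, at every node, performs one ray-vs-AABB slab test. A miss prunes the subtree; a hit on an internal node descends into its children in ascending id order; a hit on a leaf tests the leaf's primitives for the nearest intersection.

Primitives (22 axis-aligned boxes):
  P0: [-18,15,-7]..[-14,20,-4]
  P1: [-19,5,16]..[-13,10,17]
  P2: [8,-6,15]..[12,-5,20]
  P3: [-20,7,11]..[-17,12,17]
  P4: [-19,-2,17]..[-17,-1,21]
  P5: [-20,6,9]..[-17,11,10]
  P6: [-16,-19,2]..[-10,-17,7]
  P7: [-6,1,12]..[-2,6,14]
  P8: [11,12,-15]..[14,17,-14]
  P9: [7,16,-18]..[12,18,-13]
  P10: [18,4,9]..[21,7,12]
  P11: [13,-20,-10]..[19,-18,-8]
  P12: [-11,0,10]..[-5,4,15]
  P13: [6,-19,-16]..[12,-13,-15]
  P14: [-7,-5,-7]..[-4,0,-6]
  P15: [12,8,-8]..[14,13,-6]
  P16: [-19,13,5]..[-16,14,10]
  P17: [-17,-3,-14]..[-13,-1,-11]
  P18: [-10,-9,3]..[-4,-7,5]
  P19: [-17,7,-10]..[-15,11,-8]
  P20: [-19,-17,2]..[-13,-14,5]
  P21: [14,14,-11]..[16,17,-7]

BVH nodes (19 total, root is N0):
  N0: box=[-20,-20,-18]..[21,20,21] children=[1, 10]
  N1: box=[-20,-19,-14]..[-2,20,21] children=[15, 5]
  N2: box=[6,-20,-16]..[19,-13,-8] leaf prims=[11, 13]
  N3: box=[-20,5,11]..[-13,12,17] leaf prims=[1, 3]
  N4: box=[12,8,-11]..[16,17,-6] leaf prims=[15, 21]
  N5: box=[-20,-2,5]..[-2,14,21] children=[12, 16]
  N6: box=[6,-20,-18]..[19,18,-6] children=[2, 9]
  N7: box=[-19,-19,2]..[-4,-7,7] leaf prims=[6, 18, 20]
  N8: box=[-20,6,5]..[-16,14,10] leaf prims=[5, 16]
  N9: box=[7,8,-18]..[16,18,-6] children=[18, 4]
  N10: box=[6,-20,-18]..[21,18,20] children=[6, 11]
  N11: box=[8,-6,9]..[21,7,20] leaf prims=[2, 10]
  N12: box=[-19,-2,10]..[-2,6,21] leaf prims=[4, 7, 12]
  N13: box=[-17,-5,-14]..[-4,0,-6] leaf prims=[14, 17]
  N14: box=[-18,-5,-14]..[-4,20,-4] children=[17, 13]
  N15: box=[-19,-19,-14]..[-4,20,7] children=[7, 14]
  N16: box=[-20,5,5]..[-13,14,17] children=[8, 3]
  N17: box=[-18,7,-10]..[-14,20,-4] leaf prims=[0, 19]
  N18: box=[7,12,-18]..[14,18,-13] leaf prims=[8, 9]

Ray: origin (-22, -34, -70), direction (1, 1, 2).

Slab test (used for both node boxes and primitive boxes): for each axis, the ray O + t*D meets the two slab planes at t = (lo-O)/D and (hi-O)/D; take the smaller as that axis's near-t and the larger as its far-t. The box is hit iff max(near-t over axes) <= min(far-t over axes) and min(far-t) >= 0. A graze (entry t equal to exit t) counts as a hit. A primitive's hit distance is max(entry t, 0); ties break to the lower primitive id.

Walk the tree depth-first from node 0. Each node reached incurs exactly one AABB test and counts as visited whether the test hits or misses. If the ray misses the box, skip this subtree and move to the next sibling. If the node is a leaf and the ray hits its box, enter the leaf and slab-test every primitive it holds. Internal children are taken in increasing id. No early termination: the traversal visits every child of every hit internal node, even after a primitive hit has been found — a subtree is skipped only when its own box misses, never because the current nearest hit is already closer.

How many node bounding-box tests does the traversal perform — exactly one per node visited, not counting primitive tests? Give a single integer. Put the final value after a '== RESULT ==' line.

Walk:
N0 x:[2,43] y:[14,54] z:[26,91/2] -> hit [26,43], descend [1, 10]
  N1 x:[2,20] y:[15,54] z:[28,91/2] -> miss, prune
  N10 x:[28,43] y:[14,52] z:[26,45] -> hit [28,43], descend [6, 11]
    N6 x:[28,41] y:[14,52] z:[26,32] -> hit [28,32], descend [2, 9]
      N2 x:[28,41] y:[14,21] z:[27,31] -> miss, prune
      N9 x:[29,38] y:[42,52] z:[26,32] -> miss, prune
    N11 x:[30,43] y:[28,41] z:[79/2,45] -> hit [79/2,41] leaf, test {P2(miss), P10@t=40}

Summary -> nodes [0, 1, 10, 6, 2, 9, 11]; box-tests=7; leaf-entries=1; first=P10

== RESULT ==
7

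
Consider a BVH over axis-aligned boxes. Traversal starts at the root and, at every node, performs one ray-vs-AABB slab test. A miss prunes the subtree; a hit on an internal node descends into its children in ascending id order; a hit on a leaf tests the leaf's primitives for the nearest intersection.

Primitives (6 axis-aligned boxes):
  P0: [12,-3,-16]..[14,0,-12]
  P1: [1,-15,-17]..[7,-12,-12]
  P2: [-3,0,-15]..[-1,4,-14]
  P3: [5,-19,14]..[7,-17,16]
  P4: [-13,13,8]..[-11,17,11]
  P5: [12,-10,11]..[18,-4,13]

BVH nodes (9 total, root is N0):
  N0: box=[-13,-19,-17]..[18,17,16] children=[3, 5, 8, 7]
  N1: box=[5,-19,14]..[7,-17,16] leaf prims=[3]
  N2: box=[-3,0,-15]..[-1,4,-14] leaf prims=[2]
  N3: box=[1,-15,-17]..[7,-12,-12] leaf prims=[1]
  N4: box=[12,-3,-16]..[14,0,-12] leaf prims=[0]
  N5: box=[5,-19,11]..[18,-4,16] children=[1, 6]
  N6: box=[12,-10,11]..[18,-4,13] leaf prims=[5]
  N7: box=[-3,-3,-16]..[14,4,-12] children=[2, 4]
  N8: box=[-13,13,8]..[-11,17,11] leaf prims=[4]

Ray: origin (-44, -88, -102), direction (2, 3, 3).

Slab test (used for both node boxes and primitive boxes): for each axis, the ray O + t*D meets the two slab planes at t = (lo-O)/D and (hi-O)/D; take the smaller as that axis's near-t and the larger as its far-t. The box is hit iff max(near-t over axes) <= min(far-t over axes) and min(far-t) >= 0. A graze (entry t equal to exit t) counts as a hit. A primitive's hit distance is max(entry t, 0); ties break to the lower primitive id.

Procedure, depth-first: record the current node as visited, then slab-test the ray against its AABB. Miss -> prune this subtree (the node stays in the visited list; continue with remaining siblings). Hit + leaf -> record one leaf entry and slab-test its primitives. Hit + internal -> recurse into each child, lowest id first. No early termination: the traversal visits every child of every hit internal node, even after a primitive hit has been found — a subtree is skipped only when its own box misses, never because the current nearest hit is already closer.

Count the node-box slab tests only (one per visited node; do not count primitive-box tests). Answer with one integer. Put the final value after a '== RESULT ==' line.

Walk:
N0 x:[31/2,31] y:[23,35] z:[85/3,118/3] -> hit [85/3,31], descend [3, 5, 7, 8]
  N3 x:[45/2,51/2] y:[73/3,76/3] z:[85/3,30] -> miss, prune
  N5 x:[49/2,31] y:[23,28] z:[113/3,118/3] -> miss, prune
  N7 x:[41/2,29] y:[85/3,92/3] z:[86/3,30] -> hit [86/3,29], descend [2, 4]
    N2 x:[41/2,43/2] y:[88/3,92/3] z:[29,88/3] -> miss, prune
    N4 x:[28,29] y:[85/3,88/3] z:[86/3,30] -> hit [86/3,29] leaf, test {P0@t=86/3}
  N8 x:[31/2,33/2] y:[101/3,35] z:[110/3,113/3] -> miss, prune

Summary -> nodes [0, 3, 5, 7, 2, 4, 8]; box-tests=7; leaf-entries=1; first=P0

== RESULT ==
7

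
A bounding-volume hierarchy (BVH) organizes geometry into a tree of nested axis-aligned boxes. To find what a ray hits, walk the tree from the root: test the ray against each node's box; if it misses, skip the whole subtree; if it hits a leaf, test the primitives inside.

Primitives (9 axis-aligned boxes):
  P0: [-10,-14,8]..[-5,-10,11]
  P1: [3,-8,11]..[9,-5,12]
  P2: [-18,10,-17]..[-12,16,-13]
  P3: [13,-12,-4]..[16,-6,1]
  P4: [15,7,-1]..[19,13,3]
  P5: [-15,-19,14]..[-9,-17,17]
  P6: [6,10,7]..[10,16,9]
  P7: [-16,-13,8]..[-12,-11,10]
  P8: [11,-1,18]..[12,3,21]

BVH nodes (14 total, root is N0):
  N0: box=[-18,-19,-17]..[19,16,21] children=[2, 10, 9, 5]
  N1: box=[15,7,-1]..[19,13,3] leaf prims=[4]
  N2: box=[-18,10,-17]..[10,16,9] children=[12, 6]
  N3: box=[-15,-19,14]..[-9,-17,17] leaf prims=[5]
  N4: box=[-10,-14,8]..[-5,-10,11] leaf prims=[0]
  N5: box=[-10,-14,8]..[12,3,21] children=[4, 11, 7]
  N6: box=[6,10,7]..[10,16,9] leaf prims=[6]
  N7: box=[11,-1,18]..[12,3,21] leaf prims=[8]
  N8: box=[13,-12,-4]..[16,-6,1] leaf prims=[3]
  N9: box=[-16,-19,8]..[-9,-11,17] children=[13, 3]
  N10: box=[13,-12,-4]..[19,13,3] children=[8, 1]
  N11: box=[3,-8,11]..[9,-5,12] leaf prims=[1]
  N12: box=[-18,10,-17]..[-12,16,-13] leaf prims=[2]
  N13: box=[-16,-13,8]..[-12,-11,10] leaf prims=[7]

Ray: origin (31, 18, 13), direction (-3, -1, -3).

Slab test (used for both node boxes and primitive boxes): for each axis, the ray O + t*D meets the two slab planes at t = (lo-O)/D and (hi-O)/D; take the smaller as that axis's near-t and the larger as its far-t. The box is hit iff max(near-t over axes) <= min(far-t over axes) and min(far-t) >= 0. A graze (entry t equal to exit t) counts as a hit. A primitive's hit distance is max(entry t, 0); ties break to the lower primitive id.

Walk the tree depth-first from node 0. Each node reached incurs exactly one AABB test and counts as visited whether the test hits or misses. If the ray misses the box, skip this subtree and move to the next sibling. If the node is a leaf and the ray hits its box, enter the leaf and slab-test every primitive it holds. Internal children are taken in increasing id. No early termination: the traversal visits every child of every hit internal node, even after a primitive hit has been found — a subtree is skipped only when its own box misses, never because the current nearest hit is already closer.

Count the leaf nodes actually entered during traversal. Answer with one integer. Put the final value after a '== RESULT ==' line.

Walk:
N0 x:[4,49/3] y:[2,37] z:[-8/3,10] -> hit [4,10], descend [2, 5, 9, 10]
  N2 x:[7,49/3] y:[2,8] z:[4/3,10] -> hit [7,8], descend [6, 12]
    N6 x:[7,25/3] y:[2,8] z:[4/3,2] -> miss, prune
    N12 x:[43/3,49/3] y:[2,8] z:[26/3,10] -> miss, prune
  N5 x:[19/3,41/3] y:[15,32] z:[-8/3,5/3] -> miss, prune
  N9 x:[40/3,47/3] y:[29,37] z:[-4/3,5/3] -> miss, prune
  N10 x:[4,6] y:[5,30] z:[10/3,17/3] -> hit [5,17/3], descend [1, 8]
    N1 x:[4,16/3] y:[5,11] z:[10/3,14/3] -> miss, prune
    N8 x:[5,6] y:[24,30] z:[4,17/3] -> miss, prune

9 AABB tests over nodes [0, 2, 6, 12, 5, 9, 10, 1, 8]; 0 leaves entered; closest miss.

== RESULT ==
0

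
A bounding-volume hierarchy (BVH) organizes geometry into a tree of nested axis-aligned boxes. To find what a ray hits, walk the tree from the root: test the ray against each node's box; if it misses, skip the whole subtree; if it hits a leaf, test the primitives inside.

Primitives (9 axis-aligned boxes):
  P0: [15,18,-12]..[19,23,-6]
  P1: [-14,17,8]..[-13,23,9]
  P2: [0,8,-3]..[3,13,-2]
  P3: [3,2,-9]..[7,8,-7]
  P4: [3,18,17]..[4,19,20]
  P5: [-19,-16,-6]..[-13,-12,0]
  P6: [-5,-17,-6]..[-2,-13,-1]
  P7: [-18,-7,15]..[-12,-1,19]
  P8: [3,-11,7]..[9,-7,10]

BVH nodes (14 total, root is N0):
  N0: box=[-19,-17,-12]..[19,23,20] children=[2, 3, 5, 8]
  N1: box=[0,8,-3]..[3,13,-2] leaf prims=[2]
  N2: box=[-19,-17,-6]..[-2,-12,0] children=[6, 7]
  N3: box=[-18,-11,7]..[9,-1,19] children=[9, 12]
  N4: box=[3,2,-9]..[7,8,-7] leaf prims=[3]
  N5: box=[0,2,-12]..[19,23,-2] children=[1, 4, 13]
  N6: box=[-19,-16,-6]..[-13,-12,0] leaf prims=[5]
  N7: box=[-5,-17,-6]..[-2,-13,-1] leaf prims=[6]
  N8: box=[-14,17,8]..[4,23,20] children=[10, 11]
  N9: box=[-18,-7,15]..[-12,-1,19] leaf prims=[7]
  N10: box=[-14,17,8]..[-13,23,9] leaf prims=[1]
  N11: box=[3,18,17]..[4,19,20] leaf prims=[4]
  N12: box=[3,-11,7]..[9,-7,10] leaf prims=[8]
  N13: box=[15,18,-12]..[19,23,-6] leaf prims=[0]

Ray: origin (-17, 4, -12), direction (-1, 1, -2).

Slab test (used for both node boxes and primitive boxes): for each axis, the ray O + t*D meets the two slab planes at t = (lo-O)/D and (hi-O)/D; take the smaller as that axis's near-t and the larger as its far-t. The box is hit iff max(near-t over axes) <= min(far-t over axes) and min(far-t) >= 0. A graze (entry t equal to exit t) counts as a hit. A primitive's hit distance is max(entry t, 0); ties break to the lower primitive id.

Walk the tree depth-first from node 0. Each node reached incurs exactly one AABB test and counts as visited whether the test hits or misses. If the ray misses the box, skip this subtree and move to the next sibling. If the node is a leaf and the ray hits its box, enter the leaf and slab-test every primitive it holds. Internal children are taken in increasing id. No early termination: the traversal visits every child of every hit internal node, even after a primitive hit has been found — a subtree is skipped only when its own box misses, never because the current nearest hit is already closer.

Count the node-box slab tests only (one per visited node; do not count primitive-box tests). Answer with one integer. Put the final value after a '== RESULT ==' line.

Trace the traversal:
N0 x:[-36,2] y:[-21,19] z:[-16,0] -> hit [-16,0], descend [2, 3, 5, 8]
  N2 x:[-15,2] y:[-21,-16] z:[-6,-3] -> miss, prune
  N3 x:[-26,1] y:[-15,-5] z:[-31/2,-19/2] -> miss, prune
  N5 x:[-36,-17] y:[-2,19] z:[-5,0] -> miss, prune
  N8 x:[-21,-3] y:[13,19] z:[-16,-10] -> miss, prune

Visited [0, 2, 3, 5, 8]. Tests: 5 box, 0 leaf. Nearest: miss.

== RESULT ==
5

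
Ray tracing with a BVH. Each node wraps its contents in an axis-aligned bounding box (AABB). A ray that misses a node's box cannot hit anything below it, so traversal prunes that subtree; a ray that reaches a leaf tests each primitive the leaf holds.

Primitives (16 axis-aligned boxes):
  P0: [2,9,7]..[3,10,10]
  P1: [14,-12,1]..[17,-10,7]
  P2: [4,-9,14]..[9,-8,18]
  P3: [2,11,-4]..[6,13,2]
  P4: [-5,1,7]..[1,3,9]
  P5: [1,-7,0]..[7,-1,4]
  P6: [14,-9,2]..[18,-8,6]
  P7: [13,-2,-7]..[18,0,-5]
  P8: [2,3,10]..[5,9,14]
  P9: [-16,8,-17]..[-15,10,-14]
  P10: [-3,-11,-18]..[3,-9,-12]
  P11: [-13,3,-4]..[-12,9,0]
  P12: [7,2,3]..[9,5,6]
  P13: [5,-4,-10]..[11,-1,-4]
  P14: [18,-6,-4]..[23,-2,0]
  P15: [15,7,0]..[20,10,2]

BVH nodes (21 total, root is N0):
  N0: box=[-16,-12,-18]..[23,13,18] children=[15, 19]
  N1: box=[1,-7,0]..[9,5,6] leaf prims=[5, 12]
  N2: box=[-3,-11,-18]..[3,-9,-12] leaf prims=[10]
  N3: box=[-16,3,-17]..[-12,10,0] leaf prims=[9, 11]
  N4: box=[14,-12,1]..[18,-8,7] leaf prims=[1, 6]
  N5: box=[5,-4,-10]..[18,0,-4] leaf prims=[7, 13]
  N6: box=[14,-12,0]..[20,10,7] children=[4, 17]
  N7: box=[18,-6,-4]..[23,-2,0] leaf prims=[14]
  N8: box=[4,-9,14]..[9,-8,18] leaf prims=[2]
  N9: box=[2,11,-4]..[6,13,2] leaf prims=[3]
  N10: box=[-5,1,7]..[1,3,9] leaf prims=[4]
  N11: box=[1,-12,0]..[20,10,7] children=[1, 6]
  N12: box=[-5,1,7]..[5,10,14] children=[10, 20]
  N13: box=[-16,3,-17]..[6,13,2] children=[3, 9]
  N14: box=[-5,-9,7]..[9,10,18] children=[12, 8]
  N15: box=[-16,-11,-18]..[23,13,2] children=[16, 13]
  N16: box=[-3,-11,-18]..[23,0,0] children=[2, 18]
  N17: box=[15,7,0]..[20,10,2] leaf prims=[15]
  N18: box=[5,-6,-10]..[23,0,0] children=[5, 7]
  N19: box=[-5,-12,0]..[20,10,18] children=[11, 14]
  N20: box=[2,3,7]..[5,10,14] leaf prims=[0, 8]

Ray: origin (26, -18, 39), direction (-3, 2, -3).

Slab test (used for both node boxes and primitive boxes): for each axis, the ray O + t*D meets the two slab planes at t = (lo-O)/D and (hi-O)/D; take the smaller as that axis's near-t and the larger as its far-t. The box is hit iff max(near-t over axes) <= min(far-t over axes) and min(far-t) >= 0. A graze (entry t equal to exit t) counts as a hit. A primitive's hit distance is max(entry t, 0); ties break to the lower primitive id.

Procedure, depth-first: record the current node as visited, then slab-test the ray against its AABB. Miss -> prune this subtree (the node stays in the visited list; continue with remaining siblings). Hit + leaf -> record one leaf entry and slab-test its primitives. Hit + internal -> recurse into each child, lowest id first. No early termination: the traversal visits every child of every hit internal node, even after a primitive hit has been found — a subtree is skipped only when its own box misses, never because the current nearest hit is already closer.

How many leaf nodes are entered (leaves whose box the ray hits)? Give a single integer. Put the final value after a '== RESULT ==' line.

Walk:
N0 x:[1,14] y:[3,31/2] z:[7,19] -> hit [7,14], descend [15, 19]
  N15 x:[1,14] y:[7/2,31/2] z:[37/3,19] -> hit [37/3,14], descend [13, 16]
    N13 x:[20/3,14] y:[21/2,31/2] z:[37/3,56/3] -> hit [37/3,14], descend [3, 9]
      N3 x:[38/3,14] y:[21/2,14] z:[13,56/3] -> hit [13,14] leaf, test {P9(miss), P11@t=13}
      N9 x:[20/3,8] y:[29/2,31/2] z:[37/3,43/3] -> miss, prune
    N16 x:[1,29/3] y:[7/2,9] z:[13,19] -> miss, prune
  N19 x:[2,31/3] y:[3,14] z:[7,13] -> hit [7,31/3], descend [11, 14]
    N11 x:[2,25/3] y:[3,14] z:[32/3,13] -> miss, prune
    N14 x:[17/3,31/3] y:[9/2,14] z:[7,32/3] -> hit [7,31/3], descend [8, 12]
      N8 x:[17/3,22/3] y:[9/2,5] z:[7,25/3] -> miss, prune
      N12 x:[7,31/3] y:[19/2,14] z:[25/3,32/3] -> hit [19/2,31/3], descend [10, 20]
        N10 x:[25/3,31/3] y:[19/2,21/2] z:[10,32/3] -> hit [10,31/3] leaf, test {P4@t=10}
        N20 x:[7,8] y:[21/2,14] z:[25/3,32/3] -> miss, prune

Summary -> nodes [0, 15, 13, 3, 9, 16, 19, 11, 14, 8, 12, 10, 20]; box-tests=13; leaf-entries=2; first=P4

== RESULT ==
2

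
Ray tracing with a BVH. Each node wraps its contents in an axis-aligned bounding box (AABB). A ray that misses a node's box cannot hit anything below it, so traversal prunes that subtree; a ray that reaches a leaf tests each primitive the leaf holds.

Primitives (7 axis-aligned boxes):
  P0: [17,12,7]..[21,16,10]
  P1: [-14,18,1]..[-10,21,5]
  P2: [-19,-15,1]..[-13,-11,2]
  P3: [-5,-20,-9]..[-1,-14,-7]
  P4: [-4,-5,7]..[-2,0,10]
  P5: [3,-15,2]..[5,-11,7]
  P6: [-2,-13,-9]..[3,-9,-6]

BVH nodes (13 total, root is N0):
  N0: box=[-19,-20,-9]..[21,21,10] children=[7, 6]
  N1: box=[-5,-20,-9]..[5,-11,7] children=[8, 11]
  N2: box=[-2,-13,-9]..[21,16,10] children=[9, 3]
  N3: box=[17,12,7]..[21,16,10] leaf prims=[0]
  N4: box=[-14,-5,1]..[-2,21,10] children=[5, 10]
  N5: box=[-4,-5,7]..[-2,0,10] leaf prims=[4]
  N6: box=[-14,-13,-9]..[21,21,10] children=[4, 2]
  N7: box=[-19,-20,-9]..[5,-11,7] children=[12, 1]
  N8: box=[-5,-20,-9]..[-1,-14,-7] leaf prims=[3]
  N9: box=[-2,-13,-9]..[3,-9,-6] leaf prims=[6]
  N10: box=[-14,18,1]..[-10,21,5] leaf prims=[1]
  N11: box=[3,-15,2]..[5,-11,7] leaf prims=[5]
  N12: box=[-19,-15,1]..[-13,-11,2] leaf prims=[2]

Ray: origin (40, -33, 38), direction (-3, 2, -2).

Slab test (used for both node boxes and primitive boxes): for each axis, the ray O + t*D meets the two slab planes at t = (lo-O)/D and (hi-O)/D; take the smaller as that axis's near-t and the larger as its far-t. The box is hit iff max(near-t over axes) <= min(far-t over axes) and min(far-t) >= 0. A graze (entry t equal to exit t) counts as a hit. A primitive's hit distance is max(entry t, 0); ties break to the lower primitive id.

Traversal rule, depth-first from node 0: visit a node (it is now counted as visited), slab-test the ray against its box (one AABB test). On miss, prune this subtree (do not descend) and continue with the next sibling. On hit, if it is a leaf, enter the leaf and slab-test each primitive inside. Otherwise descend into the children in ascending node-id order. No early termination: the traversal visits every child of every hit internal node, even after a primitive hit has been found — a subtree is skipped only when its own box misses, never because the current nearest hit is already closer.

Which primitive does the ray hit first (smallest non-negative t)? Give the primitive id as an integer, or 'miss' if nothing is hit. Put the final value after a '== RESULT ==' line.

Trace the traversal:
N0 x:[19/3,59/3] y:[13/2,27] z:[14,47/2] -> hit [14,59/3], descend [6, 7]
  N6 x:[19/3,18] y:[10,27] z:[14,47/2] -> hit [14,18], descend [2, 4]
    N2 x:[19/3,14] y:[10,49/2] z:[14,47/2] -> hit [14,14], descend [3, 9]
      N3 x:[19/3,23/3] y:[45/2,49/2] z:[14,31/2] -> miss, prune
      N9 x:[37/3,14] y:[10,12] z:[22,47/2] -> miss, prune
    N4 x:[14,18] y:[14,27] z:[14,37/2] -> hit [14,18], descend [5, 10]
      N5 x:[14,44/3] y:[14,33/2] z:[14,31/2] -> hit [14,44/3] leaf, test {P4@t=14}
      N10 x:[50/3,18] y:[51/2,27] z:[33/2,37/2] -> miss, prune
  N7 x:[35/3,59/3] y:[13/2,11] z:[31/2,47/2] -> miss, prune

9 AABB tests over nodes [0, 6, 2, 3, 9, 4, 5, 10, 7]; 1 leaf entered; closest P4.

== RESULT ==
4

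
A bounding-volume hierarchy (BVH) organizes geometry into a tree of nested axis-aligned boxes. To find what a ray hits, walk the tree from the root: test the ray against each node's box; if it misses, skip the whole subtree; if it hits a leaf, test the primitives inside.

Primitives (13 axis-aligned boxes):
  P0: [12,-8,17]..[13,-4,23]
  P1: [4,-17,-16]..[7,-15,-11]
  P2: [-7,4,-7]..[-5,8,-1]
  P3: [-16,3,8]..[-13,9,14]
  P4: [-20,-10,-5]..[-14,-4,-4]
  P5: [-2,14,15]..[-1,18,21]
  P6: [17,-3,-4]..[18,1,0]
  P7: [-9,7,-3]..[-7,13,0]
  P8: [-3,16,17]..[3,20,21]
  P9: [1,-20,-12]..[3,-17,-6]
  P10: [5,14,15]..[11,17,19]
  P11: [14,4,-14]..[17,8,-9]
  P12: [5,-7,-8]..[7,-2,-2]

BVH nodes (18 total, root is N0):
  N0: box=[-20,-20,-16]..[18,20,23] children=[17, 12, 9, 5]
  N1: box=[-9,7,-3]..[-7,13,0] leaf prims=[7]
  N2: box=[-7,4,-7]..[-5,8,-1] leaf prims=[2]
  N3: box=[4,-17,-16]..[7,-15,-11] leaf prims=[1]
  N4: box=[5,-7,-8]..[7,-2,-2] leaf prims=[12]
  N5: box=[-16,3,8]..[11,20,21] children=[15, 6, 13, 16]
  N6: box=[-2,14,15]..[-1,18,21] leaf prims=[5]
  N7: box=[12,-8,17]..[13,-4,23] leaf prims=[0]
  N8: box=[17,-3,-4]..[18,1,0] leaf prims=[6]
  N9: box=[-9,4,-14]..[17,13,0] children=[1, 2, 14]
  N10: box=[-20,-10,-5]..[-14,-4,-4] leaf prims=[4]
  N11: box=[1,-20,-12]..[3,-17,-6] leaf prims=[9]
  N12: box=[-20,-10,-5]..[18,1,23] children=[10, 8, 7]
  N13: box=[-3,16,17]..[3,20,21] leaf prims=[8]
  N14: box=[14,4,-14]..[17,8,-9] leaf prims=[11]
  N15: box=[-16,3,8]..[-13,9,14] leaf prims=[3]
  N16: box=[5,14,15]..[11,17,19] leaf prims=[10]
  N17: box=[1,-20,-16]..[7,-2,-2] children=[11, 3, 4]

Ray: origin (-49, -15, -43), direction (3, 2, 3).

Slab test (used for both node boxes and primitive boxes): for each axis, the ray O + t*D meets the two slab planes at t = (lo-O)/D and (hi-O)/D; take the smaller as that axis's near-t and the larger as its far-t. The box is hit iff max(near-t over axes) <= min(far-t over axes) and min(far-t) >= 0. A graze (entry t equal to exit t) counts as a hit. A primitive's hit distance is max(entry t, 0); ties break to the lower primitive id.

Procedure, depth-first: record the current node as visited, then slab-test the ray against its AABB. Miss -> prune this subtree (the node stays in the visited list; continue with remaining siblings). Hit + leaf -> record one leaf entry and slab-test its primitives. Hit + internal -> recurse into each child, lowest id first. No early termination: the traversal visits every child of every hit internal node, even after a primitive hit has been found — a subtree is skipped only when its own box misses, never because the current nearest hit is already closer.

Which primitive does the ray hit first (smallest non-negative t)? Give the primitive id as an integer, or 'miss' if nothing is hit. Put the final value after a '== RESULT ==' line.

Traverse from the root:
N0 x:[29/3,67/3] y:[-5/2,35/2] z:[9,22] -> hit [29/3,35/2], descend [5, 9, 12, 17]
  N5 x:[11,20] y:[9,35/2] z:[17,64/3] -> hit [17,35/2], descend [6, 13, 15, 16]
    N6 x:[47/3,16] y:[29/2,33/2] z:[58/3,64/3] -> miss, prune
    N13 x:[46/3,52/3] y:[31/2,35/2] z:[20,64/3] -> miss, prune
    N15 x:[11,12] y:[9,12] z:[17,19] -> miss, prune
    N16 x:[18,20] y:[29/2,16] z:[58/3,62/3] -> miss, prune
  N9 x:[40/3,22] y:[19/2,14] z:[29/3,43/3] -> hit [40/3,14], descend [1, 2, 14]
    N1 x:[40/3,14] y:[11,14] z:[40/3,43/3] -> hit [40/3,14] leaf, test {P7@t=40/3}
    N2 x:[14,44/3] y:[19/2,23/2] z:[12,14] -> miss, prune
    N14 x:[21,22] y:[19/2,23/2] z:[29/3,34/3] -> miss, prune
  N12 x:[29/3,67/3] y:[5/2,8] z:[38/3,22] -> miss, prune
  N17 x:[50/3,56/3] y:[-5/2,13/2] z:[9,41/3] -> miss, prune

order=[0, 5, 6, 13, 15, 16, 9, 1, 2, 14, 12, 17]  |boxes|=12  |leaves|=1  hit=P7

== RESULT ==
7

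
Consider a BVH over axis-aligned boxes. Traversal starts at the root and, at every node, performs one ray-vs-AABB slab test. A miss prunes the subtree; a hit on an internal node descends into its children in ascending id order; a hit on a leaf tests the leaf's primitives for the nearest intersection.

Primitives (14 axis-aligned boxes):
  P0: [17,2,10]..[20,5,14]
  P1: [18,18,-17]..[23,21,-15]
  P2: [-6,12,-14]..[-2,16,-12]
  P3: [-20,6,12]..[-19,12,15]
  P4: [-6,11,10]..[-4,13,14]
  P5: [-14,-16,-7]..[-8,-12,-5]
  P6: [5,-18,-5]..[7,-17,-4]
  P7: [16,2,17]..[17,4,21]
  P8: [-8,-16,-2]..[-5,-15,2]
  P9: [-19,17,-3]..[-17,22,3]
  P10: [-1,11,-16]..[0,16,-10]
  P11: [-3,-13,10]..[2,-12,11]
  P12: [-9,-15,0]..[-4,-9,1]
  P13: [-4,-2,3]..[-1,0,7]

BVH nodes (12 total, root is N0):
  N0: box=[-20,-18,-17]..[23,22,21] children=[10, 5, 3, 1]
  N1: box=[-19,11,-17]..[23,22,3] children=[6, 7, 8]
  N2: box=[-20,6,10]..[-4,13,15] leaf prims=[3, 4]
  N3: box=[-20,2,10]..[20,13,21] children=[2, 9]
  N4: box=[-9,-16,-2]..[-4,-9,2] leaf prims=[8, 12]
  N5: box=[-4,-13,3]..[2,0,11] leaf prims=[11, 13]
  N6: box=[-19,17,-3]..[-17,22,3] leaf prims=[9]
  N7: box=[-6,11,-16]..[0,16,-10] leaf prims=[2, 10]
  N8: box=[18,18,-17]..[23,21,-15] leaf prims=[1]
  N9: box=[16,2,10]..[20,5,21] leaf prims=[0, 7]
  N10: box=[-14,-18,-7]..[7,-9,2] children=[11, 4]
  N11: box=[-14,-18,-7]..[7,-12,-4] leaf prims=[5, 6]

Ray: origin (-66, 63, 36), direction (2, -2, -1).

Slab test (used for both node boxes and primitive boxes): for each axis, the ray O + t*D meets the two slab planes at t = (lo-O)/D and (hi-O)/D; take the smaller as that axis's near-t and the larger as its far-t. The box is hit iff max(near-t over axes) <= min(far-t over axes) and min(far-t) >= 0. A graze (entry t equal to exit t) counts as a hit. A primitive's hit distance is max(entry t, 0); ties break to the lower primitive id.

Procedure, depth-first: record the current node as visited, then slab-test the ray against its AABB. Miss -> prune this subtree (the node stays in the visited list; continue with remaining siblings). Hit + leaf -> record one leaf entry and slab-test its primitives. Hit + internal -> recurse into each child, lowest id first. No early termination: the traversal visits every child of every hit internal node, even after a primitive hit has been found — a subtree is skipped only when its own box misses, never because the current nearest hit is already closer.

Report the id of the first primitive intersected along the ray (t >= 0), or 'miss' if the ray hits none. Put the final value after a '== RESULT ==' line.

Walk:
N0 x:[23,89/2] y:[41/2,81/2] z:[15,53] -> hit [23,81/2], descend [1, 3, 5, 10]
  N1 x:[47/2,89/2] y:[41/2,26] z:[33,53] -> miss, prune
  N3 x:[23,43] y:[25,61/2] z:[15,26] -> hit [25,26], descend [2, 9]
    N2 x:[23,31] y:[25,57/2] z:[21,26] -> hit [25,26] leaf, test {P3(miss), P4(miss)}
    N9 x:[41,43] y:[29,61/2] z:[15,26] -> miss, prune
  N5 x:[31,34] y:[63/2,38] z:[25,33] -> hit [63/2,33] leaf, test {P11(miss), P13@t=63/2}
  N10 x:[26,73/2] y:[36,81/2] z:[34,43] -> hit [36,73/2], descend [4, 11]
    N4 x:[57/2,31] y:[36,79/2] z:[34,38] -> miss, prune
    N11 x:[26,73/2] y:[75/2,81/2] z:[40,43] -> miss, prune

Visited [0, 1, 3, 2, 9, 5, 10, 4, 11]. Tests: 9 box, 2 leaf. Nearest: P13.

== RESULT ==
13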